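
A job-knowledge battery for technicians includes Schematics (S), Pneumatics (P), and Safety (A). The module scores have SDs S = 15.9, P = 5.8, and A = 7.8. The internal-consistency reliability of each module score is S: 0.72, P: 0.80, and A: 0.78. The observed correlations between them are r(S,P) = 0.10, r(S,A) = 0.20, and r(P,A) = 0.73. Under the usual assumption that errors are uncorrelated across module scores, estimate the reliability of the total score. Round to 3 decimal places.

0.811

Var(S+P+A) = 15.9² + 5.8² + 7.8² + 2·[15.9·5.8·0.10 + 15.9·7.8·0.20 + 5.8·7.8·0.73] = 347.29 + 134.102 = 481.392.
Under uncorrelated errors the observed covariances equal the true-score covariances, so only the own-variance terms attenuate.
True-score variance = [15.9²·0.72 + 5.8²·0.80 + 7.8²·0.78] + 134.102 = 256.39 + 134.102 = 390.493.
Reliability = 390.493 / 481.392 = 0.811.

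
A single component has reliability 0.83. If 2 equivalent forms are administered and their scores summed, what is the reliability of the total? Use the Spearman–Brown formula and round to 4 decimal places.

0.9071

ρ_k = kρ / (1 + (k−1)ρ) = 2·0.83 / (1 + 1·0.83) = 1.660 / 1.830 = 0.9071.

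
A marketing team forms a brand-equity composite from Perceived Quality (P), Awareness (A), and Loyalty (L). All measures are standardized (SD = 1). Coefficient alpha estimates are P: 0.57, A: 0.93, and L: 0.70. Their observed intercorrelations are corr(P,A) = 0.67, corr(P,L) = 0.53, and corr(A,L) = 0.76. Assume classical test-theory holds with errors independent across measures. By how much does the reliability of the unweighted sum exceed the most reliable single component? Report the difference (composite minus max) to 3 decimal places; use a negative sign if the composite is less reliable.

Var(sum) = 3 + 3.92 = 6.92; true-score variance = 2.2 + 3.92 = 6.12; composite reliability = 0.8844.
Max component reliability = 0.9300.
Difference = 0.8844 − 0.9300 = -0.046.

-0.046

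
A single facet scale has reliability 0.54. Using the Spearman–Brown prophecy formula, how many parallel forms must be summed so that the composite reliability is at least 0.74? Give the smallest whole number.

k ≥ ρ*(1−ρ₁)/(ρ₁(1−ρ*)) = 0.74·0.46 / (0.54·0.26) = 2.425.
Smallest integer k = 3.

3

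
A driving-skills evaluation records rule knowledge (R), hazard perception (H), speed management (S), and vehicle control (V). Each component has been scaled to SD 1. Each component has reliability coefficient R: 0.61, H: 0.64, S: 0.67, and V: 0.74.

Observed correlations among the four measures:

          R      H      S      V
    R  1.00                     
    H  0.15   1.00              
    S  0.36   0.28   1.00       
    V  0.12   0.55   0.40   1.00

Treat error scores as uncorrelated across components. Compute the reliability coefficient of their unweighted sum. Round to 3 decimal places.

Var(R+H+S+V) = 4 + 2·[0.15 + 0.36 + 0.12 + 0.28 + 0.55 + 0.40] = 4 + 3.72 = 7.72.
With uncorrelated errors the cross-covariances are all true-score covariance, so they carry over unchanged; only the diagonal terms shrink to ρᵢσᵢ².
True-score variance = [0.61 + 0.64 + 0.67 + 0.74] + 3.72 = 2.66 + 3.72 = 6.38.
Reliability = 6.38 / 7.72 = 0.826.

0.826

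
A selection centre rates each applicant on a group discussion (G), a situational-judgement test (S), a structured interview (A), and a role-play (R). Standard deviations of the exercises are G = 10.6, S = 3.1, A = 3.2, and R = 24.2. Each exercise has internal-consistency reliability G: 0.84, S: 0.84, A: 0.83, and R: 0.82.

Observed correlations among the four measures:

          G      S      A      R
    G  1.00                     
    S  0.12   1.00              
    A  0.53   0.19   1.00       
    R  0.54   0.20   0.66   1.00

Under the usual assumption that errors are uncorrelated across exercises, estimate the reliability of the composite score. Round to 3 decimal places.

Var(G+S+A+R) = 10.6² + 3.1² + 3.2² + 24.2² + 2·[10.6·3.1·0.12 + 10.6·3.2·0.53 + 10.6·24.2·0.54 + 3.1·3.2·0.19 + 3.1·24.2·0.20 + 3.2·24.2·0.66] = 717.85 + 456.882 = 1174.73.
With uncorrelated errors the cross-covariances are all true-score covariance, so they carry over unchanged; only the diagonal terms shrink to ρᵢσᵢ².
True-score variance = [10.6²·0.84 + 3.1²·0.84 + 3.2²·0.83 + 24.2²·0.82] + 456.882 = 591.179 + 456.882 = 1048.06.
Reliability = 1048.06 / 1174.73 = 0.892.

0.892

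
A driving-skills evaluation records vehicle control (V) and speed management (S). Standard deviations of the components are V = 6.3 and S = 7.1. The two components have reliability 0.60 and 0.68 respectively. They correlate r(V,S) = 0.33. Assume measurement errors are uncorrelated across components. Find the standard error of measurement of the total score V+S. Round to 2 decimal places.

5.66

Var(total) = 90.1 + 29.5218 = 119.622.
True-score variance = 58.0928 + 29.5218 = 87.6146, so reliability = 0.7324.
Error variance = 119.622 − 87.6146 = 32.0072; SEM = √32.0072 = 5.66.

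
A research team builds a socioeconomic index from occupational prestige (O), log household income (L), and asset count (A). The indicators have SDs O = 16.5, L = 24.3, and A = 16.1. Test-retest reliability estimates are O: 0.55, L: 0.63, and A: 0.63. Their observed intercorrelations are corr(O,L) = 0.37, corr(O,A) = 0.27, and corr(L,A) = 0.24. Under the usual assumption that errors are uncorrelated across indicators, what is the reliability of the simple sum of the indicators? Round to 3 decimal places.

Var(O+L+A) = 16.5² + 24.3² + 16.1² + 2·[16.5·24.3·0.37 + 16.5·16.1·0.27 + 24.3·16.1·0.24] = 1121.95 + 627.944 = 1749.89.
Under uncorrelated errors the observed covariances equal the true-score covariances, so only the own-variance terms attenuate.
True-score variance = [16.5²·0.55 + 24.3²·0.63 + 16.1²·0.63] + 627.944 = 685.049 + 627.944 = 1312.99.
Reliability = 1312.99 / 1749.89 = 0.750.

0.750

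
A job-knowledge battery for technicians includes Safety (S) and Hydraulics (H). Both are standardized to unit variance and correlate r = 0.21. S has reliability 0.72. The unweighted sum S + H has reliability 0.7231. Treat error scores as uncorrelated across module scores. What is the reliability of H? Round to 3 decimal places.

Var(S+H) = 2 + 2·0.21 = 2.420.
True-score variance = ρ_S + ρ_H + 2·0.21, so 0.7231 = (0.72 + ρ_H + 0.42) / 2.420.
ρ_H = 0.7231·2.420 − 0.72 − 0.42 = 0.610.

0.610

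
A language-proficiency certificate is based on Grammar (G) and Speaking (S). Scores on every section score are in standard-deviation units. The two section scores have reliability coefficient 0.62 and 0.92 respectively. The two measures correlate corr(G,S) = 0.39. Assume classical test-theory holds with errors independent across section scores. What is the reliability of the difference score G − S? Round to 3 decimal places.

0.623

Var(G−S) = 1 + 1 − 2·0.39 = 2 − 0.78 = 1.22.
Under uncorrelated errors the observed covariances equal the true-score covariances, so only the own-variance terms attenuate.
True-score variance = [0.62 + 0.92] − 0.78 = 1.54 − 0.78 = 0.76.
Reliability = 0.76 / 1.22 = 0.623.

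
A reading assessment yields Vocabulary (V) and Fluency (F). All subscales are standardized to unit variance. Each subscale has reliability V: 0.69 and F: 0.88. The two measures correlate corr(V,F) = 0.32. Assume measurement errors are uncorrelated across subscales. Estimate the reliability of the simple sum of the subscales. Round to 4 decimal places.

Var(V+F) = 2 + 2·[0.32] = 2 + 0.64 = 2.64.
Because errors are independent across components, Cov(Tᵢ,Tⱼ) = Cov(Xᵢ,Xⱼ); the off-diagonal part of the true-score variance is the same as above.
True-score variance = [0.69 + 0.88] + 0.64 = 1.57 + 0.64 = 2.21.
Reliability = 2.21 / 2.64 = 0.8371.

0.8371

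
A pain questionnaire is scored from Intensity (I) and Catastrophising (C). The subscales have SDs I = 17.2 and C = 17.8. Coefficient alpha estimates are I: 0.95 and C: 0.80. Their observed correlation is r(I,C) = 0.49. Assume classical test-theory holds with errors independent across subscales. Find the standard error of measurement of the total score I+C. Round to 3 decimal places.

8.841

Var(total) = 612.68 + 300.037 = 912.717.
True-score variance = 534.52 + 300.037 = 834.557, so reliability = 0.9144.
Error variance = 912.717 − 834.557 = 78.16; SEM = √78.16 = 8.841.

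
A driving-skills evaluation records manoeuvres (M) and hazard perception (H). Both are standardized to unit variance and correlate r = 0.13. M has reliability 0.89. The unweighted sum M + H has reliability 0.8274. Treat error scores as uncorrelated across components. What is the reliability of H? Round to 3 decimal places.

Var(M+H) = 2 + 2·0.13 = 2.260.
True-score variance = ρ_M + ρ_H + 2·0.13, so 0.8274 = (0.89 + ρ_H + 0.26) / 2.260.
ρ_H = 0.8274·2.260 − 0.89 − 0.26 = 0.720.

0.720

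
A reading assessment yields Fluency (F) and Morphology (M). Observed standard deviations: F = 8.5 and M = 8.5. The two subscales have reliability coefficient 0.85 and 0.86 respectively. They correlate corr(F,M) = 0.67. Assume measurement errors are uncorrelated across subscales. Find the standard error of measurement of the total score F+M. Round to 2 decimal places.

4.58

Var(total) = 144.5 + 96.815 = 241.315.
True-score variance = 123.547 + 96.815 = 220.363, so reliability = 0.9132.
Error variance = 241.315 − 220.363 = 20.9525; SEM = √20.9525 = 4.58.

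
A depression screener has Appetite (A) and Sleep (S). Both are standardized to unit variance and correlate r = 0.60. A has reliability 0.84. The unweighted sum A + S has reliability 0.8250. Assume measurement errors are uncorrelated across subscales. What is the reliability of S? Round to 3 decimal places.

0.600

Var(A+S) = 2 + 2·0.60 = 3.200.
True-score variance = ρ_A + ρ_S + 2·0.60, so 0.8250 = (0.84 + ρ_S + 1.20) / 3.200.
ρ_S = 0.8250·3.200 − 0.84 − 1.20 = 0.600.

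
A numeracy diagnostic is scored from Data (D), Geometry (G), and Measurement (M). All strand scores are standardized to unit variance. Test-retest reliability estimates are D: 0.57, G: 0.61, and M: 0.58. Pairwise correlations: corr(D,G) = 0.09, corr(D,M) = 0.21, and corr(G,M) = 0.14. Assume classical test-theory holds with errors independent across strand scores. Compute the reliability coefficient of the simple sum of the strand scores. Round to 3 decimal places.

Var(D+G+M) = 3 + 2·[0.09 + 0.21 + 0.14] = 3 + 0.88 = 3.88.
Because errors are independent across components, Cov(Tᵢ,Tⱼ) = Cov(Xᵢ,Xⱼ); the off-diagonal part of the true-score variance is the same as above.
True-score variance = [0.57 + 0.61 + 0.58] + 0.88 = 1.76 + 0.88 = 2.64.
Reliability = 2.64 / 3.88 = 0.680.

0.680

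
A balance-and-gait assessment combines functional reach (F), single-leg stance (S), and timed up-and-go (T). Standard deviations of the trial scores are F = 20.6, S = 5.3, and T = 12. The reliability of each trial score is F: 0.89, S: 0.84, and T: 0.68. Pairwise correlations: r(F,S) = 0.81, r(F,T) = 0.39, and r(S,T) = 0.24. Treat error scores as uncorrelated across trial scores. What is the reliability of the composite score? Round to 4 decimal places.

Var(F+S+T) = 20.6² + 5.3² + 12² + 2·[20.6·5.3·0.81 + 20.6·12·0.39 + 5.3·12·0.24] = 596.45 + 400.216 = 996.666.
With uncorrelated errors the cross-covariances are all true-score covariance, so they carry over unchanged; only the diagonal terms shrink to ρᵢσᵢ².
True-score variance = [20.6²·0.89 + 5.3²·0.84 + 12²·0.68] + 400.216 = 499.196 + 400.216 = 899.412.
Reliability = 899.412 / 996.666 = 0.9024.

0.9024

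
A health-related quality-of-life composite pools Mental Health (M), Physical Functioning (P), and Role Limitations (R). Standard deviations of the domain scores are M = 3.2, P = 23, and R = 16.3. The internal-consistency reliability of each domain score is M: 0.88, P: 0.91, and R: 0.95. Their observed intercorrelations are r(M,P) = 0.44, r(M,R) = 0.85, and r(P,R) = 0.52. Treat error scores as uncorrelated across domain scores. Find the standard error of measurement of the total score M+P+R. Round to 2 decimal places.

Var(total) = 804.93 + 543.336 = 1348.27.
True-score variance = 742.807 + 543.336 = 1286.14, so reliability = 0.9539.
Error variance = 1348.27 − 1286.14 = 62.1233; SEM = √62.1233 = 7.88.

7.88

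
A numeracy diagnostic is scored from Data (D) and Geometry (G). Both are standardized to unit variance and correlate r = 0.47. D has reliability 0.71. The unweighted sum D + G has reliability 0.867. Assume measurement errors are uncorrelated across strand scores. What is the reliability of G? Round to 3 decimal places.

Var(D+G) = 2 + 2·0.47 = 2.940.
True-score variance = ρ_D + ρ_G + 2·0.47, so 0.867 = (0.71 + ρ_G + 0.94) / 2.940.
ρ_G = 0.867·2.940 − 0.71 − 0.94 = 0.899.

0.899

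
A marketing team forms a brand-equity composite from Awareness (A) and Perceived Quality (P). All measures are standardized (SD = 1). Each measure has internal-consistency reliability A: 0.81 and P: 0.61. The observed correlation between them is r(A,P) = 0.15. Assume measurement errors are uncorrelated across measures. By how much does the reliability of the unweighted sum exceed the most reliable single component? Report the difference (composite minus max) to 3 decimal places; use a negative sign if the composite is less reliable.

Var(sum) = 2 + 0.3 = 2.3; true-score variance = 1.42 + 0.3 = 1.72; composite reliability = 0.7478.
Max component reliability = 0.8100.
Difference = 0.7478 − 0.8100 = -0.062.

-0.062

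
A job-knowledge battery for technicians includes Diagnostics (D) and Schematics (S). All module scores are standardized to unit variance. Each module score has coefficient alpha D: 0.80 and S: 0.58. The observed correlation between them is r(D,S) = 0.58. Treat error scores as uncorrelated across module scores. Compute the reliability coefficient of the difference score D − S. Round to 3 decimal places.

0.262

Var(D−S) = 1 + 1 − 2·0.58 = 2 − 1.16 = 0.84.
Under uncorrelated errors the observed covariances equal the true-score covariances, so only the own-variance terms attenuate.
True-score variance = [0.80 + 0.58] − 1.16 = 1.38 − 1.16 = 0.22.
Reliability = 0.22 / 0.84 = 0.262.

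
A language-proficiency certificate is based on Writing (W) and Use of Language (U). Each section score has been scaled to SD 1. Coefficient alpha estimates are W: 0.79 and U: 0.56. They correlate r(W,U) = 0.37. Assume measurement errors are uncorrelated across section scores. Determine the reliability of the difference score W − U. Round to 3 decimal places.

0.484

Var(W−U) = 1 + 1 − 2·0.37 = 2 − 0.74 = 1.26.
Because errors are independent across components, Cov(Tᵢ,Tⱼ) = Cov(Xᵢ,Xⱼ); the off-diagonal part of the true-score variance is the same as above.
True-score variance = [0.79 + 0.56] − 0.74 = 1.35 − 0.74 = 0.61.
Reliability = 0.61 / 1.26 = 0.484.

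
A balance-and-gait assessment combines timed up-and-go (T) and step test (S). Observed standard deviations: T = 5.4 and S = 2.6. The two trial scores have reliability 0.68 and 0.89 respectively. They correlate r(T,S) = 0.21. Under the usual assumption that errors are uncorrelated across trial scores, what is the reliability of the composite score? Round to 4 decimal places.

Var(T+S) = 5.4² + 2.6² + 2·[5.4·2.6·0.21] = 35.92 + 5.8968 = 41.8168.
With uncorrelated errors the cross-covariances are all true-score covariance, so they carry over unchanged; only the diagonal terms shrink to ρᵢσᵢ².
True-score variance = [5.4²·0.68 + 2.6²·0.89] + 5.8968 = 25.8452 + 5.8968 = 31.742.
Reliability = 31.742 / 41.8168 = 0.7591.

0.7591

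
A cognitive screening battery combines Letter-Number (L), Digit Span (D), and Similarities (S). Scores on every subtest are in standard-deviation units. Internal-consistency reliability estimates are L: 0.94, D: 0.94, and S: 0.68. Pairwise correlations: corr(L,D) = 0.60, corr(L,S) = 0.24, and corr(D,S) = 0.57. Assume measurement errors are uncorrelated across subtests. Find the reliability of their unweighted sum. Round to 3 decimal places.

0.924

Var(L+D+S) = 3 + 2·[0.60 + 0.24 + 0.57] = 3 + 2.82 = 5.82.
Because errors are independent across components, Cov(Tᵢ,Tⱼ) = Cov(Xᵢ,Xⱼ); the off-diagonal part of the true-score variance is the same as above.
True-score variance = [0.94 + 0.94 + 0.68] + 2.82 = 2.56 + 2.82 = 5.38.
Reliability = 5.38 / 5.82 = 0.924.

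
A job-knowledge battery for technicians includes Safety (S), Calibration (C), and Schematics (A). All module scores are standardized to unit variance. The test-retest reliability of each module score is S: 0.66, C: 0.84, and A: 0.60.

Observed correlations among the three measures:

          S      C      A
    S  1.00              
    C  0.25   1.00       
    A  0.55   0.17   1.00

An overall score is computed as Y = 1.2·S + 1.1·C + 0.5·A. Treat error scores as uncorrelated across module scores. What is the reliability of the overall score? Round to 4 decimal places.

0.8223

Var(Y) = 1.2² + 1.1² + 0.5² + 2·[1.32·0.25 + 0.6·0.55 + 0.55·0.17] = 2.9 + 1.507 = 4.407.
Because errors are independent across components, Cov(Tᵢ,Tⱼ) = Cov(Xᵢ,Xⱼ); the off-diagonal part of the true-score variance is the same as above.
True-score variance = [1.2²·0.66 + 1.1²·0.84 + 0.5²·0.60] + 1.507 = 2.1168 + 1.507 = 3.6238.
Reliability = 3.6238 / 4.407 = 0.8223.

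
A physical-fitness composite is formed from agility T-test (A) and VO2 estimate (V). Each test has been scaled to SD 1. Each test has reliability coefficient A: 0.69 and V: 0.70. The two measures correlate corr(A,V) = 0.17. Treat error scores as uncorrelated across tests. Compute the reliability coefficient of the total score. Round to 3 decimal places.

Var(A+V) = 2 + 2·[0.17] = 2 + 0.34 = 2.34.
Because errors are independent across components, Cov(Tᵢ,Tⱼ) = Cov(Xᵢ,Xⱼ); the off-diagonal part of the true-score variance is the same as above.
True-score variance = [0.69 + 0.70] + 0.34 = 1.39 + 0.34 = 1.73.
Reliability = 1.73 / 2.34 = 0.739.

0.739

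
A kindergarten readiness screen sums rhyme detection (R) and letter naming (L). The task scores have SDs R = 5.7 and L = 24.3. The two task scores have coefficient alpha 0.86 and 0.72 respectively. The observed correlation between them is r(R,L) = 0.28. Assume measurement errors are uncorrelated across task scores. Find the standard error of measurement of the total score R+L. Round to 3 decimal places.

Var(total) = 622.98 + 77.5656 = 700.546.
True-score variance = 453.094 + 77.5656 = 530.66, so reliability = 0.7575.
Error variance = 700.546 − 530.66 = 169.886; SEM = √169.886 = 13.034.

13.034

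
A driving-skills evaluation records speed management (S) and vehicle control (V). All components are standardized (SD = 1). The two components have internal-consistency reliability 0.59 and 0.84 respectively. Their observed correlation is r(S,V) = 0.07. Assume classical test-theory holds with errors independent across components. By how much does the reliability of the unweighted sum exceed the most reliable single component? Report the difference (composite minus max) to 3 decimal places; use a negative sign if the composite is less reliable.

Var(sum) = 2 + 0.14 = 2.14; true-score variance = 1.43 + 0.14 = 1.57; composite reliability = 0.7336.
Max component reliability = 0.8400.
Difference = 0.7336 − 0.8400 = -0.106.

-0.106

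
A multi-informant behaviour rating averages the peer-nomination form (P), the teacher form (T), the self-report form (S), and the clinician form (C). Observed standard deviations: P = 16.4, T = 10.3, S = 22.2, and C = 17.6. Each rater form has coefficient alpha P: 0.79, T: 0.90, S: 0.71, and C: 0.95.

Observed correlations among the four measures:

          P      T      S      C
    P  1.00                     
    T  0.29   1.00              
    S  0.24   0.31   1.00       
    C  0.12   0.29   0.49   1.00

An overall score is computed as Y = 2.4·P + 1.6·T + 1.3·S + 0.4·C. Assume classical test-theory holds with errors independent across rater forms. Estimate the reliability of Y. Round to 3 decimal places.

0.860

Var(Y) = 2.4²·16.4² + 1.6²·10.3² + 1.3²·22.2² + 0.4²·17.6² + 2·[3.84·16.4·10.3·0.29 + 3.12·16.4·22.2·0.24 + 0.96·16.4·17.6·0.12 + 2.08·10.3·22.2·0.31 + 0.64·10.3·17.6·0.29 + 0.52·22.2·17.6·0.49] = 2703.26 + 1549.25 = 4252.51.
With uncorrelated errors the cross-covariances are all true-score covariance, so they carry over unchanged; only the diagonal terms shrink to ρᵢσᵢ².
True-score variance = [2.4²·16.4²·0.79 + 1.6²·10.3²·0.90 + 1.3²·22.2²·0.71 + 0.4²·17.6²·0.95] + 1549.25 = 2106.75 + 1549.25 = 3656.
Reliability = 3656 / 4252.51 = 0.860.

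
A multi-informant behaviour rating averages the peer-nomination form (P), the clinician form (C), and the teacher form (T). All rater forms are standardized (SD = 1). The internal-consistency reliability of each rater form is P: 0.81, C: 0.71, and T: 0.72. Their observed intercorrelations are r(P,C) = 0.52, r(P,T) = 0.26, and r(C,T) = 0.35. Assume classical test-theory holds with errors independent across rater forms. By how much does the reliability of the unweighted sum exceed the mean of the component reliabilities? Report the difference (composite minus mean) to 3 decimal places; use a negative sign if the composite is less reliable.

Var(sum) = 3 + 2.26 = 5.26; true-score variance = 2.24 + 2.26 = 4.5; composite reliability = 0.8555.
Mean component reliability = 0.7467.
Difference = 0.8555 − 0.7467 = 0.109.

0.109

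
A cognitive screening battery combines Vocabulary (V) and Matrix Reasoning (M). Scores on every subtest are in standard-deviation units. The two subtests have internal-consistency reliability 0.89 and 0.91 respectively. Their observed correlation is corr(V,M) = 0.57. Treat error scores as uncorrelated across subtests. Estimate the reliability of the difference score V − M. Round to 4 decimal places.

Var(V−M) = 1 + 1 − 2·0.57 = 2 − 1.14 = 0.86.
Under uncorrelated errors the observed covariances equal the true-score covariances, so only the own-variance terms attenuate.
True-score variance = [0.89 + 0.91] − 1.14 = 1.8 − 1.14 = 0.66.
Reliability = 0.66 / 0.86 = 0.7674.

0.7674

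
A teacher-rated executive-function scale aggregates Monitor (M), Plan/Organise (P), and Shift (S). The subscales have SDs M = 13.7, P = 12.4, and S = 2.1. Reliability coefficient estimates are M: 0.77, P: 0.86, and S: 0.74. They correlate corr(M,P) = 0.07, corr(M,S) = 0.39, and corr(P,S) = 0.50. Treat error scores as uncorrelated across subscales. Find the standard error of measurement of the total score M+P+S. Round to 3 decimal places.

Var(total) = 345.86 + 72.2638 = 418.124.
True-score variance = 280.018 + 72.2638 = 352.282, so reliability = 0.8425.
Error variance = 418.124 − 352.282 = 65.8417; SEM = √65.8417 = 8.114.

8.114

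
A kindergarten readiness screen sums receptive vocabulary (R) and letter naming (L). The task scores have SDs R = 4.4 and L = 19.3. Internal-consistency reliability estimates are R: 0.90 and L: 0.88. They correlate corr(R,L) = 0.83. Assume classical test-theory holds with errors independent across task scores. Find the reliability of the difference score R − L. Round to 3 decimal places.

Var(R−L) = 4.4² + 19.3² − 2·4.4·19.3·0.83 = 391.85 − 140.967 = 250.883.
With uncorrelated errors the cross-covariances are all true-score covariance, so they carry over unchanged; only the diagonal terms shrink to ρᵢσᵢ².
True-score variance = [4.4²·0.90 + 19.3²·0.88] − 140.967 = 345.215 − 140.967 = 204.248.
Reliability = 204.248 / 250.883 = 0.814.

0.814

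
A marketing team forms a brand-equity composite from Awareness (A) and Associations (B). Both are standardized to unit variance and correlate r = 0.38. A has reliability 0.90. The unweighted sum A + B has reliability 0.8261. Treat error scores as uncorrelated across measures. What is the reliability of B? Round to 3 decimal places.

Var(A+B) = 2 + 2·0.38 = 2.760.
True-score variance = ρ_A + ρ_B + 2·0.38, so 0.8261 = (0.90 + ρ_B + 0.76) / 2.760.
ρ_B = 0.8261·2.760 − 0.90 − 0.76 = 0.620.

0.620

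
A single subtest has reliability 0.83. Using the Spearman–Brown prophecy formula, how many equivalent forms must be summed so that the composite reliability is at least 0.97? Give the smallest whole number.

k ≥ ρ*(1−ρ₁)/(ρ₁(1−ρ*)) = 0.97·0.17 / (0.83·0.03) = 6.622.
Smallest integer k = 7.

7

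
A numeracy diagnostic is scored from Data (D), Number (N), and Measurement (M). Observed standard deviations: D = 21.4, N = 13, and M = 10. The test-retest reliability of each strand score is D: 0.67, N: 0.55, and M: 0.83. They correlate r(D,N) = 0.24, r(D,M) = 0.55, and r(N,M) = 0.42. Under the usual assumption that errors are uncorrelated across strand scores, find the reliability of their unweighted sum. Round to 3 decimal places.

Var(D+N+M) = 21.4² + 13² + 10² + 2·[21.4·13·0.24 + 21.4·10·0.55 + 13·10·0.42] = 726.96 + 478.136 = 1205.1.
Under uncorrelated errors the observed covariances equal the true-score covariances, so only the own-variance terms attenuate.
True-score variance = [21.4²·0.67 + 13²·0.55 + 10²·0.83] + 478.136 = 482.783 + 478.136 = 960.919.
Reliability = 960.919 / 1205.1 = 0.797.

0.797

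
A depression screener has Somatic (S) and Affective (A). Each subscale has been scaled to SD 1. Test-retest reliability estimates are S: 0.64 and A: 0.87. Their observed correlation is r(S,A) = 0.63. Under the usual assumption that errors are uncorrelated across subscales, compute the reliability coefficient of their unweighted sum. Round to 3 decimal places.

0.850

Var(S+A) = 2 + 2·[0.63] = 2 + 1.26 = 3.26.
Because errors are independent across components, Cov(Tᵢ,Tⱼ) = Cov(Xᵢ,Xⱼ); the off-diagonal part of the true-score variance is the same as above.
True-score variance = [0.64 + 0.87] + 1.26 = 1.51 + 1.26 = 2.77.
Reliability = 2.77 / 3.26 = 0.850.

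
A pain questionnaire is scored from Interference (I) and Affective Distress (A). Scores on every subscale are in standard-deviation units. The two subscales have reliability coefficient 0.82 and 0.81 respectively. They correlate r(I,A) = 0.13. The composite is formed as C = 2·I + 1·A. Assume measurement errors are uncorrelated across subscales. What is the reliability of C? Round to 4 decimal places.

0.8351

Var(C) = 2² + 1 + 2·[2·0.13] = 5 + 0.52 = 5.52.
With uncorrelated errors the cross-covariances are all true-score covariance, so they carry over unchanged; only the diagonal terms shrink to ρᵢσᵢ².
True-score variance = [2²·0.82 + 0.81] + 0.52 = 4.09 + 0.52 = 4.61.
Reliability = 4.61 / 5.52 = 0.8351.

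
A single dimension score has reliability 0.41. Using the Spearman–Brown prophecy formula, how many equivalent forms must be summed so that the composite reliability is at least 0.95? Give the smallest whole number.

k ≥ ρ*(1−ρ₁)/(ρ₁(1−ρ*)) = 0.95·0.59 / (0.41·0.05) = 27.341.
Smallest integer k = 28.

28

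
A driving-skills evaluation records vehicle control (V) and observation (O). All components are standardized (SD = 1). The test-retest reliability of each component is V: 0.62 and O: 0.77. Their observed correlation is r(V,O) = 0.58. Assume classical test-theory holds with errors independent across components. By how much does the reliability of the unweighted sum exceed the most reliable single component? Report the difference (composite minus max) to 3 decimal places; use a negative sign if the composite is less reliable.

0.037

Var(sum) = 2 + 1.16 = 3.16; true-score variance = 1.39 + 1.16 = 2.55; composite reliability = 0.8070.
Max component reliability = 0.7700.
Difference = 0.8070 − 0.7700 = 0.037.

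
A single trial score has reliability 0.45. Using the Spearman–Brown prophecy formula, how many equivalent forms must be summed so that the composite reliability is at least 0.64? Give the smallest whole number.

k ≥ ρ*(1−ρ₁)/(ρ₁(1−ρ*)) = 0.64·0.55 / (0.45·0.36) = 2.173.
Smallest integer k = 3.

3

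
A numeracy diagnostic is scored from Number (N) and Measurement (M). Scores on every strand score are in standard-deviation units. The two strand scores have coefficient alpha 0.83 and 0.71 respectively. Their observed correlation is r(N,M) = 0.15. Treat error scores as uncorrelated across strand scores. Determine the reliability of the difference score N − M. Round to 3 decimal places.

Var(N−M) = 1 + 1 − 2·0.15 = 2 − 0.3 = 1.7.
Because errors are independent across components, Cov(Tᵢ,Tⱼ) = Cov(Xᵢ,Xⱼ); the off-diagonal part of the true-score variance is the same as above.
True-score variance = [0.83 + 0.71] − 0.3 = 1.54 − 0.3 = 1.24.
Reliability = 1.24 / 1.7 = 0.729.

0.729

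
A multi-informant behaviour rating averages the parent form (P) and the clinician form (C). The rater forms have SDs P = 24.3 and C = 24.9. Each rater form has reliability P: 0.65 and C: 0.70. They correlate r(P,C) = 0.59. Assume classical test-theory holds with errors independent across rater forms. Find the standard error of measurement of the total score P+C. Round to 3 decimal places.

19.816

Var(total) = 1210.5 + 713.983 = 1924.48.
True-score variance = 817.825 + 713.983 = 1531.81, so reliability = 0.7960.
Error variance = 1924.48 − 1531.81 = 392.675; SEM = √392.675 = 19.816.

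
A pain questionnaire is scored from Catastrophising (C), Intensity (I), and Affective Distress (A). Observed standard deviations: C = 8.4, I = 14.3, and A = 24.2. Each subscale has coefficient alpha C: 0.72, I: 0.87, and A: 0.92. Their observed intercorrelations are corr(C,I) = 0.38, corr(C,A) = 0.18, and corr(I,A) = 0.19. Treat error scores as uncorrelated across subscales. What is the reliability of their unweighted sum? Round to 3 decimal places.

Var(C+I+A) = 8.4² + 14.3² + 24.2² + 2·[8.4·14.3·0.38 + 8.4·24.2·0.18 + 14.3·24.2·0.19] = 860.69 + 295.975 = 1156.66.
With uncorrelated errors the cross-covariances are all true-score covariance, so they carry over unchanged; only the diagonal terms shrink to ρᵢσᵢ².
True-score variance = [8.4²·0.72 + 14.3²·0.87 + 24.2²·0.92] + 295.975 = 767.498 + 295.975 = 1063.47.
Reliability = 1063.47 / 1156.66 = 0.919.

0.919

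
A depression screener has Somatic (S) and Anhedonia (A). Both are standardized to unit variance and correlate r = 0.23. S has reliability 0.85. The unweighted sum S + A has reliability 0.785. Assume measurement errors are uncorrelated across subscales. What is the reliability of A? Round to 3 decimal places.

0.621

Var(S+A) = 2 + 2·0.23 = 2.460.
True-score variance = ρ_S + ρ_A + 2·0.23, so 0.785 = (0.85 + ρ_A + 0.46) / 2.460.
ρ_A = 0.785·2.460 − 0.85 − 0.46 = 0.621.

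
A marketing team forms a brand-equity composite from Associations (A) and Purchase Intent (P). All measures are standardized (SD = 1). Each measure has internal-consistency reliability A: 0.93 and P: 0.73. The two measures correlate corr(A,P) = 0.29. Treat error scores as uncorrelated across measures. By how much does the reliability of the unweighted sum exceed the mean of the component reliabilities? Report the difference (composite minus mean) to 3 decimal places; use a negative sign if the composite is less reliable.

Var(sum) = 2 + 0.58 = 2.58; true-score variance = 1.66 + 0.58 = 2.24; composite reliability = 0.8682.
Mean component reliability = 0.8300.
Difference = 0.8682 − 0.8300 = 0.038.

0.038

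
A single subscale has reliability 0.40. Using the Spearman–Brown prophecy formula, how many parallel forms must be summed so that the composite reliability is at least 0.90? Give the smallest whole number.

14

k ≥ ρ*(1−ρ₁)/(ρ₁(1−ρ*)) = 0.90·0.60 / (0.40·0.10) = 13.500.
Smallest integer k = 14.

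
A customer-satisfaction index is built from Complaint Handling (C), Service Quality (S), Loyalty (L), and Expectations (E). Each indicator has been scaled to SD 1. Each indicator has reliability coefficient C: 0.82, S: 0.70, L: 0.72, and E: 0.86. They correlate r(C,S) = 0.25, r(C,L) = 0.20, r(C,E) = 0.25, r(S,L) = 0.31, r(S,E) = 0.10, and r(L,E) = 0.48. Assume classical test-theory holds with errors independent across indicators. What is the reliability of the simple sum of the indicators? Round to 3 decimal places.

Var(C+S+L+E) = 4 + 2·[0.25 + 0.20 + 0.25 + 0.31 + 0.10 + 0.48] = 4 + 3.18 = 7.18.
Under uncorrelated errors the observed covariances equal the true-score covariances, so only the own-variance terms attenuate.
True-score variance = [0.82 + 0.70 + 0.72 + 0.86] + 3.18 = 3.1 + 3.18 = 6.28.
Reliability = 6.28 / 7.18 = 0.875.

0.875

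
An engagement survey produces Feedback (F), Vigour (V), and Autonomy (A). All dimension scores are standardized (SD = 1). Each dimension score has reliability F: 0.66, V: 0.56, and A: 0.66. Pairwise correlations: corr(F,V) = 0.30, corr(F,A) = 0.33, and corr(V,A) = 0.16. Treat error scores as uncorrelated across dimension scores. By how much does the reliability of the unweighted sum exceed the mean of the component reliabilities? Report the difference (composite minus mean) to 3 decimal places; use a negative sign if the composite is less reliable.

Var(sum) = 3 + 1.58 = 4.58; true-score variance = 1.88 + 1.58 = 3.46; composite reliability = 0.7555.
Mean component reliability = 0.6267.
Difference = 0.7555 − 0.6267 = 0.129.

0.129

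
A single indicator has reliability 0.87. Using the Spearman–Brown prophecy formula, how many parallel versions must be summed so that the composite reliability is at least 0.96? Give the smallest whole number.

k ≥ ρ*(1−ρ₁)/(ρ₁(1−ρ*)) = 0.96·0.13 / (0.87·0.04) = 3.586.
Smallest integer k = 4.

4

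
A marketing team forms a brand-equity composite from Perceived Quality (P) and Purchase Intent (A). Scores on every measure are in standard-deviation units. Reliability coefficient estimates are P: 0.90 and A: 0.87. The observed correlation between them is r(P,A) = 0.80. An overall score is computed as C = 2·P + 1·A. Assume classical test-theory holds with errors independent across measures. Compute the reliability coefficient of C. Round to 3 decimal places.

Var(C) = 2² + 1 + 2·[2·0.80] = 5 + 3.2 = 8.2.
Under uncorrelated errors the observed covariances equal the true-score covariances, so only the own-variance terms attenuate.
True-score variance = [2²·0.90 + 0.87] + 3.2 = 4.47 + 3.2 = 7.67.
Reliability = 7.67 / 8.2 = 0.935.

0.935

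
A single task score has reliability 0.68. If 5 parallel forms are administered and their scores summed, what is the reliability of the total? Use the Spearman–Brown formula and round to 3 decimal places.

0.914

ρ_k = kρ / (1 + (k−1)ρ) = 5·0.68 / (1 + 4·0.68) = 3.400 / 3.720 = 0.914.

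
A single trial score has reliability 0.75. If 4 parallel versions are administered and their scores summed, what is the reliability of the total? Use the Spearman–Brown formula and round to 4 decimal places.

0.9231

ρ_k = kρ / (1 + (k−1)ρ) = 4·0.75 / (1 + 3·0.75) = 3.000 / 3.250 = 0.9231.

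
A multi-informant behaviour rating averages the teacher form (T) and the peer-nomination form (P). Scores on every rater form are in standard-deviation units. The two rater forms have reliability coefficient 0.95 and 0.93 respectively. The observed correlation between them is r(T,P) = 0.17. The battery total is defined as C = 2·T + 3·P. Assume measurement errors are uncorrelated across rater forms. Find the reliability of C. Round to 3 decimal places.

Var(C) = 2² + 3² + 2·[6·0.17] = 13 + 2.04 = 15.04.
Under uncorrelated errors the observed covariances equal the true-score covariances, so only the own-variance terms attenuate.
True-score variance = [2²·0.95 + 3²·0.93] + 2.04 = 12.17 + 2.04 = 14.21.
Reliability = 14.21 / 15.04 = 0.945.

0.945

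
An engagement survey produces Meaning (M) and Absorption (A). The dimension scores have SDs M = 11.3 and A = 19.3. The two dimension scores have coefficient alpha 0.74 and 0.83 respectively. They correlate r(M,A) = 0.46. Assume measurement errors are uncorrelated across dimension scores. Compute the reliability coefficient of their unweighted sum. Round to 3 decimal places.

Var(M+A) = 11.3² + 19.3² + 2·[11.3·19.3·0.46] = 500.18 + 200.643 = 700.823.
With uncorrelated errors the cross-covariances are all true-score covariance, so they carry over unchanged; only the diagonal terms shrink to ρᵢσᵢ².
True-score variance = [11.3²·0.74 + 19.3²·0.83] + 200.643 = 403.657 + 200.643 = 604.3.
Reliability = 604.3 / 700.823 = 0.862.

0.862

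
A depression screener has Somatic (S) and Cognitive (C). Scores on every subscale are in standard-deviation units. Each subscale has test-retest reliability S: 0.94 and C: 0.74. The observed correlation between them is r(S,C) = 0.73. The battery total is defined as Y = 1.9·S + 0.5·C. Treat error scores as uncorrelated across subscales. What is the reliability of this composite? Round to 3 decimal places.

0.946

Var(Y) = 1.9² + 0.5² + 2·[0.95·0.73] = 3.86 + 1.387 = 5.247.
Because errors are independent across components, Cov(Tᵢ,Tⱼ) = Cov(Xᵢ,Xⱼ); the off-diagonal part of the true-score variance is the same as above.
True-score variance = [1.9²·0.94 + 0.5²·0.74] + 1.387 = 3.5784 + 1.387 = 4.9654.
Reliability = 4.9654 / 5.247 = 0.946.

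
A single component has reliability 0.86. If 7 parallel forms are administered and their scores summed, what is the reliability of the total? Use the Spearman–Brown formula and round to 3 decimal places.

ρ_k = kρ / (1 + (k−1)ρ) = 7·0.86 / (1 + 6·0.86) = 6.020 / 6.160 = 0.977.

0.977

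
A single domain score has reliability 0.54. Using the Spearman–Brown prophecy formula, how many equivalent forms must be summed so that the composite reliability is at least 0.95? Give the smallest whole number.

17

k ≥ ρ*(1−ρ₁)/(ρ₁(1−ρ*)) = 0.95·0.46 / (0.54·0.05) = 16.185.
Smallest integer k = 17.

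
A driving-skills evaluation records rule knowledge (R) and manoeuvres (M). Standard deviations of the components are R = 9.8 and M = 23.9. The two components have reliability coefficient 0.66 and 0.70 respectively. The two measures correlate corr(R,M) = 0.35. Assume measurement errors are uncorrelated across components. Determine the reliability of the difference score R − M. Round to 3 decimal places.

0.595

Var(R−M) = 9.8² + 23.9² − 2·9.8·23.9·0.35 = 667.25 − 163.954 = 503.296.
Because errors are independent across components, Cov(Tᵢ,Tⱼ) = Cov(Xᵢ,Xⱼ); the off-diagonal part of the true-score variance is the same as above.
True-score variance = [9.8²·0.66 + 23.9²·0.70] − 163.954 = 463.233 − 163.954 = 299.279.
Reliability = 299.279 / 503.296 = 0.595.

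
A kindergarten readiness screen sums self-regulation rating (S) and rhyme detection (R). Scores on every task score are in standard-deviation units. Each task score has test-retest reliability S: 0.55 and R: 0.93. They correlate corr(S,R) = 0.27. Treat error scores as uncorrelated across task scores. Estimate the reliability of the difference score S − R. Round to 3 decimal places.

0.644

Var(S−R) = 1 + 1 − 2·0.27 = 2 − 0.54 = 1.46.
Because errors are independent across components, Cov(Tᵢ,Tⱼ) = Cov(Xᵢ,Xⱼ); the off-diagonal part of the true-score variance is the same as above.
True-score variance = [0.55 + 0.93] − 0.54 = 1.48 − 0.54 = 0.94.
Reliability = 0.94 / 1.46 = 0.644.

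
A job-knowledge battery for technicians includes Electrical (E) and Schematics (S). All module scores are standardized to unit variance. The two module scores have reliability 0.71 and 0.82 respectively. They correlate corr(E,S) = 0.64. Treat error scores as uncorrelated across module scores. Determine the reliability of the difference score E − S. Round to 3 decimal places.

Var(E−S) = 1 + 1 − 2·0.64 = 2 − 1.28 = 0.72.
Under uncorrelated errors the observed covariances equal the true-score covariances, so only the own-variance terms attenuate.
True-score variance = [0.71 + 0.82] − 1.28 = 1.53 − 1.28 = 0.25.
Reliability = 0.25 / 0.72 = 0.347.

0.347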